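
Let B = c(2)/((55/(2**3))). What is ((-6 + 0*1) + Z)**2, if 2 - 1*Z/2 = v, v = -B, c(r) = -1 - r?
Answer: 24964/3025 ≈ 8.2526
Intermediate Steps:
B = -24/55 (B = (-1 - 1*2)/((55/(2**3))) = (-1 - 2)/((55/8)) = -3/(55*(1/8)) = -3/55/8 = -3*8/55 = -24/55 ≈ -0.43636)
v = 24/55 (v = -1*(-24/55) = 24/55 ≈ 0.43636)
Z = 172/55 (Z = 4 - 2*24/55 = 4 - 48/55 = 172/55 ≈ 3.1273)
((-6 + 0*1) + Z)**2 = ((-6 + 0*1) + 172/55)**2 = ((-6 + 0) + 172/55)**2 = (-6 + 172/55)**2 = (-158/55)**2 = 24964/3025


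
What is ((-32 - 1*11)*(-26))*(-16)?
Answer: -17888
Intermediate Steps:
((-32 - 1*11)*(-26))*(-16) = ((-32 - 11)*(-26))*(-16) = -43*(-26)*(-16) = 1118*(-16) = -17888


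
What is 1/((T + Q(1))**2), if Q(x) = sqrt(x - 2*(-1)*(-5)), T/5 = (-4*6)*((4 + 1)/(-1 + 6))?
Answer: 533/7689603 + 80*I/23068809 ≈ 6.9314e-5 + 3.4679e-6*I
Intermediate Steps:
T = -120 (T = 5*((-4*6)*((4 + 1)/(-1 + 6))) = 5*(-120/5) = 5*(-24*1) = 5*(-24) = -120)
Q(x) = sqrt(-10 + x) (Q(x) = sqrt(x + 2*(-5)) = sqrt(x - 10) = sqrt(-10 + x))
1/((T + Q(1))**2) = 1/((-120 + sqrt(-10 + 1))**2) = 1/((-120 + sqrt(-9))**2) = 1/((-120 + 3*I)**2) = (-120 + 3*I)**(-2)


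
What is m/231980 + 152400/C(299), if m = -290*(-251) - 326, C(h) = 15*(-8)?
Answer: -10519362/8285 ≈ -1269.7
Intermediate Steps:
C(h) = -120
m = 72464 (m = 72790 - 326 = 72464)
m/231980 + 152400/C(299) = 72464/231980 + 152400/(-120) = 72464*(1/231980) + 152400*(-1/120) = 2588/8285 - 1270 = -10519362/8285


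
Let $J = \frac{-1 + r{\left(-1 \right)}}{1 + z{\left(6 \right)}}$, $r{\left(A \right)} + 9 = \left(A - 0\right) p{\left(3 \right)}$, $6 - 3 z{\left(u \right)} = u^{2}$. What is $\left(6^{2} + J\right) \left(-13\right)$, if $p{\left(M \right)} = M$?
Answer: $- \frac{4381}{9} \approx -486.78$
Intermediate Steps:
$z{\left(u \right)} = 2 - \frac{u^{2}}{3}$
$r{\left(A \right)} = -9 + 3 A$ ($r{\left(A \right)} = -9 + \left(A - 0\right) 3 = -9 + \left(A + 0\right) 3 = -9 + A 3 = -9 + 3 A$)
$J = \frac{13}{9}$ ($J = \frac{-1 + \left(-9 + 3 \left(-1\right)\right)}{1 + \left(2 - \frac{6^{2}}{3}\right)} = \frac{-1 - 12}{1 + \left(2 - 12\right)} = - \frac{13}{1 - 10} = - \frac{13}{-9} = \left(-13\right) \left(- \frac{1}{9}\right) = \frac{13}{9} \approx 1.4444$)
$\left(6^{2} + J\right) \left(-13\right) = \left(6^{2} + \frac{13}{9}\right) \left(-13\right) = \left(36 + \frac{13}{9}\right) \left(-13\right) = \frac{337}{9} \left(-13\right) = - \frac{4381}{9}$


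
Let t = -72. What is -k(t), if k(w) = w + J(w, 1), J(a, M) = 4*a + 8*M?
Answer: 352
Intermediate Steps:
k(w) = 8 + 5*w (k(w) = w + (4*w + 8*1) = w + (4*w + 8) = w + (8 + 4*w) = 8 + 5*w)
-k(t) = -(8 + 5*(-72)) = -(8 - 360) = -1*(-352) = 352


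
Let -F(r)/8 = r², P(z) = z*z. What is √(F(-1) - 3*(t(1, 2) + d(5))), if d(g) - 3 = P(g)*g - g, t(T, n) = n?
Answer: I*√383 ≈ 19.57*I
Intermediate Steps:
P(z) = z²
F(r) = -8*r²
d(g) = 3 + g³ - g (d(g) = 3 + (g²*g - g) = 3 + (g³ - g) = 3 + g³ - g)
√(F(-1) - 3*(t(1, 2) + d(5))) = √(-8*(-1)² - 3*(2 + (3 + 5³ - 1*5))) = √(-8*1 - 3*(2 + (3 + 125 - 5))) = √(-8 - 3*(2 + 123)) = √(-8 - 3*125) = √(-8 - 375) = √(-383) = I*√383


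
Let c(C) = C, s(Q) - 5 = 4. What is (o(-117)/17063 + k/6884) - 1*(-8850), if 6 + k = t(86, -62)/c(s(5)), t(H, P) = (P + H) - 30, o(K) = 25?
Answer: 779652024410/88096269 ≈ 8850.0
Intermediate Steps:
s(Q) = 9 (s(Q) = 5 + 4 = 9)
t(H, P) = -30 + H + P (t(H, P) = (H + P) - 30 = -30 + H + P)
k = -20/3 (k = -6 + (-30 + 86 - 62)/9 = -6 - 6*⅑ = -6 - ⅔ = -20/3 ≈ -6.6667)
(o(-117)/17063 + k/6884) - 1*(-8850) = (25/17063 - 20/3/6884) - 1*(-8850) = (25*(1/17063) - 20/3*1/6884) + 8850 = (25/17063 - 5/5163) + 8850 = 43760/88096269 + 8850 = 779652024410/88096269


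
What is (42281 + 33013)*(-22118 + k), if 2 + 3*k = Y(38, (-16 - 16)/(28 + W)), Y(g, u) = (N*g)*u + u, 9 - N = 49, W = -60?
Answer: -1703526750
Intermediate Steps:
N = -40 (N = 9 - 1*49 = 9 - 49 = -40)
Y(g, u) = u - 40*g*u (Y(g, u) = (-40*g)*u + u = -40*g*u + u = u - 40*g*u)
k = -507 (k = -⅔ + (((-16 - 16)/(28 - 60))*(1 - 40*38))/3 = -⅔ + ((-32/(-32))*(1 - 1520))/3 = -⅔ + (-32*(-1/32)*(-1519))/3 = -⅔ + (1*(-1519))/3 = -⅔ + (⅓)*(-1519) = -⅔ - 1519/3 = -507)
(42281 + 33013)*(-22118 + k) = (42281 + 33013)*(-22118 - 507) = 75294*(-22625) = -1703526750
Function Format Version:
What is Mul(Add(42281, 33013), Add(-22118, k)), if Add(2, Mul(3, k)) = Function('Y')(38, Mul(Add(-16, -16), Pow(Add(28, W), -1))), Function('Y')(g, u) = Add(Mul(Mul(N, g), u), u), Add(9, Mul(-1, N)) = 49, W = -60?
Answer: -1703526750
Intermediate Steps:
N = -40 (N = Add(9, Mul(-1, 49)) = Add(9, -49) = -40)
Function('Y')(g, u) = Add(u, Mul(-40, g, u)) (Function('Y')(g, u) = Add(Mul(Mul(-40, g), u), u) = Add(Mul(-40, g, u), u) = Add(u, Mul(-40, g, u)))
k = -507 (k = Add(Rational(-2, 3), Mul(Rational(1, 3), Mul(Mul(Add(-16, -16), Pow(Add(28, -60), -1)), Add(1, Mul(-40, 38))))) = Add(Rational(-2, 3), Mul(Rational(1, 3), Mul(Mul(-32, Pow(-32, -1)), Add(1, -1520)))) = Add(Rational(-2, 3), Mul(Rational(1, 3), Mul(Mul(-32, Rational(-1, 32)), -1519))) = Add(Rational(-2, 3), Mul(Rational(1, 3), Mul(1, -1519))) = Add(Rational(-2, 3), Mul(Rational(1, 3), -1519)) = Add(Rational(-2, 3), Rational(-1519, 3)) = -507)
Mul(Add(42281, 33013), Add(-22118, k)) = Mul(Add(42281, 33013), Add(-22118, -507)) = Mul(75294, -22625) = -1703526750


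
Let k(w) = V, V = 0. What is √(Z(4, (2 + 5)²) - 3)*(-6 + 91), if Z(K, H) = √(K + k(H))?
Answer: 85*I ≈ 85.0*I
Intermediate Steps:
k(w) = 0
Z(K, H) = √K (Z(K, H) = √(K + 0) = √K)
√(Z(4, (2 + 5)²) - 3)*(-6 + 91) = √(√4 - 3)*(-6 + 91) = √(2 - 3)*85 = √(-1)*85 = I*85 = 85*I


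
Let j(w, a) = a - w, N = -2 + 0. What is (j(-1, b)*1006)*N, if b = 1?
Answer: -4024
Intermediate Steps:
N = -2
(j(-1, b)*1006)*N = ((1 - 1*(-1))*1006)*(-2) = ((1 + 1)*1006)*(-2) = (2*1006)*(-2) = 2012*(-2) = -4024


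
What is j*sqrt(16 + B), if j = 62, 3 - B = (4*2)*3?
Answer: 62*I*sqrt(5) ≈ 138.64*I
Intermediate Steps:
B = -21 (B = 3 - 4*2*3 = 3 - 8*3 = 3 - 1*24 = 3 - 24 = -21)
j*sqrt(16 + B) = 62*sqrt(16 - 21) = 62*sqrt(-5) = 62*(I*sqrt(5)) = 62*I*sqrt(5)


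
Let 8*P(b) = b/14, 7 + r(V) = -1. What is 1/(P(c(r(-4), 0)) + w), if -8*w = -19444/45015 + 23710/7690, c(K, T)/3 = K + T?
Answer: -1938525960/1057845323 ≈ -1.8325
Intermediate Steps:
r(V) = -8 (r(V) = -7 - 1 = -8)
c(K, T) = 3*K + 3*T (c(K, T) = 3*(K + T) = 3*K + 3*T)
w = -91778129/276932280 (w = -(-19444/45015 + 23710/7690)/8 = -(-19444*1/45015 + 23710*(1/7690))/8 = -(-19444/45015 + 2371/769)/8 = -1/8*91778129/34616535 = -91778129/276932280 ≈ -0.33141)
P(b) = b/112 (P(b) = (b/14)/8 = b/112)
1/(P(c(r(-4), 0)) + w) = 1/((3*(-8) + 3*0)/112 - 91778129/276932280) = 1/((-24 + 0)/112 - 91778129/276932280) = 1/((1/112)*(-24) - 91778129/276932280) = 1/(-3/14 - 91778129/276932280) = 1/(-1057845323/1938525960) = -1938525960/1057845323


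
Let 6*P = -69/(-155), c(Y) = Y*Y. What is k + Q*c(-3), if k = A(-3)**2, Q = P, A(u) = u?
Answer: 2997/310 ≈ 9.6677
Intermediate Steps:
c(Y) = Y**2
P = 23/310 (P = (-69/(-155))/6 = (-69*(-1/155))/6 = (1/6)*(69/155) = 23/310 ≈ 0.074194)
Q = 23/310 ≈ 0.074194
k = 9 (k = (-3)**2 = 9)
k + Q*c(-3) = 9 + (23/310)*(-3)**2 = 9 + (23/310)*9 = 9 + 207/310 = 2997/310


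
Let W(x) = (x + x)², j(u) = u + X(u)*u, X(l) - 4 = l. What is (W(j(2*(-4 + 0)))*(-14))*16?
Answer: -516096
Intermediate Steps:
X(l) = 4 + l
j(u) = u + u*(4 + u) (j(u) = u + (4 + u)*u = u + u*(4 + u))
W(x) = 4*x² (W(x) = (2*x)² = 4*x²)
(W(j(2*(-4 + 0)))*(-14))*16 = ((4*((2*(-4 + 0))*(5 + 2*(-4 + 0)))²)*(-14))*16 = ((4*((2*(-4))*(5 + 2*(-4)))²)*(-14))*16 = ((4*(-8*(5 - 8))²)*(-14))*16 = ((4*(-8*(-3))²)*(-14))*16 = ((4*24²)*(-14))*16 = ((4*576)*(-14))*16 = (2304*(-14))*16 = -32256*16 = -516096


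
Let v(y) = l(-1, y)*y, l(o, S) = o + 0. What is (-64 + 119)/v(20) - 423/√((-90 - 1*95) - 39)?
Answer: -11/4 + 423*I*√14/56 ≈ -2.75 + 28.263*I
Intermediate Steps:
l(o, S) = o
v(y) = -y
(-64 + 119)/v(20) - 423/√((-90 - 1*95) - 39) = (-64 + 119)/((-1*20)) - 423/√((-90 - 1*95) - 39) = 55/(-20) - 423/√((-90 - 95) - 39) = 55*(-1/20) - 423/√(-185 - 39) = -11/4 - 423*(-I*√14/56) = -11/4 - (-423)*I*√14/56 = -11/4 + 423*I*√14/56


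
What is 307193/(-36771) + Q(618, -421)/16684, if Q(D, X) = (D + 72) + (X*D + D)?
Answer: -7322058391/306743682 ≈ -23.870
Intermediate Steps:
Q(D, X) = 72 + 2*D + D*X (Q(D, X) = (72 + D) + (D*X + D) = (72 + D) + (D + D*X) = 72 + 2*D + D*X)
307193/(-36771) + Q(618, -421)/16684 = 307193/(-36771) + (72 + 2*618 + 618*(-421))/16684 = 307193*(-1/36771) + (72 + 1236 - 260178)*(1/16684) = -307193/36771 - 258870*1/16684 = -307193/36771 - 129435/8342 = -7322058391/306743682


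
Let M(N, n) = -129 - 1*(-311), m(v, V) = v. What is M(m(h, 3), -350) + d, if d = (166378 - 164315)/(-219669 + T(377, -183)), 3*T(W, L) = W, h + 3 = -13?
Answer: 119864471/658630 ≈ 181.99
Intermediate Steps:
h = -16 (h = -3 - 13 = -16)
T(W, L) = W/3
M(N, n) = 182 (M(N, n) = -129 + 311 = 182)
d = -6189/658630 (d = (166378 - 164315)/(-219669 + (⅓)*377) = 2063/(-219669 + 377/3) = 2063/(-658630/3) = 2063*(-3/658630) = -6189/658630 ≈ -0.0093968)
M(m(h, 3), -350) + d = 182 - 6189/658630 = 119864471/658630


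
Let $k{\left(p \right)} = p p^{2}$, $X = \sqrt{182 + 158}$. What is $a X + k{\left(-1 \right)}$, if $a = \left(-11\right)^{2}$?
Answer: $-1 + 242 \sqrt{85} \approx 2230.1$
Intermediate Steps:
$X = 2 \sqrt{85}$ ($X = \sqrt{340} = 2 \sqrt{85} \approx 18.439$)
$k{\left(p \right)} = p^{3}$
$a = 121$
$a X + k{\left(-1 \right)} = 121 \cdot 2 \sqrt{85} + \left(-1\right)^{3} = 242 \sqrt{85} - 1 = -1 + 242 \sqrt{85}$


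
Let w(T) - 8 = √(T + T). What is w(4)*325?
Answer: 2600 + 650*√2 ≈ 3519.2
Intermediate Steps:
w(T) = 8 + √2*√T (w(T) = 8 + √(T + T) = 8 + √(2*T) = 8 + √2*√T)
w(4)*325 = (8 + √2*√4)*325 = (8 + √2*2)*325 = (8 + 2*√2)*325 = 2600 + 650*√2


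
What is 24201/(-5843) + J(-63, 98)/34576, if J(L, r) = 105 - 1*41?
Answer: -52274989/12626723 ≈ -4.1400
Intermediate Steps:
J(L, r) = 64 (J(L, r) = 105 - 41 = 64)
24201/(-5843) + J(-63, 98)/34576 = 24201/(-5843) + 64/34576 = 24201*(-1/5843) + 64*(1/34576) = -24201/5843 + 4/2161 = -52274989/12626723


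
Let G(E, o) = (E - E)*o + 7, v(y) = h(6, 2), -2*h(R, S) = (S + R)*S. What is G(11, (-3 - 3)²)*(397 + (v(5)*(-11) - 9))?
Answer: 3332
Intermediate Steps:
h(R, S) = -S*(R + S)/2 (h(R, S) = -(S + R)*S/2 = -(R + S)*S/2 = -S*(R + S)/2)
v(y) = -8 (v(y) = -½*2*(6 + 2) = -½*2*8 = -8)
G(E, o) = 7 (G(E, o) = 0*o + 7 = 0 + 7 = 7)
G(11, (-3 - 3)²)*(397 + (v(5)*(-11) - 9)) = 7*(397 + (-8*(-11) - 9)) = 7*(397 + (88 - 9)) = 7*(397 + 79) = 7*476 = 3332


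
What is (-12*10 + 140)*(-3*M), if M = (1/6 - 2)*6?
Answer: 660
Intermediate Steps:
M = -11 (M = (1/6 - 2)*6 = -11/6*6 = -11)
(-12*10 + 140)*(-3*M) = (-12*10 + 140)*(-3*(-11)) = (-120 + 140)*33 = 20*33 = 660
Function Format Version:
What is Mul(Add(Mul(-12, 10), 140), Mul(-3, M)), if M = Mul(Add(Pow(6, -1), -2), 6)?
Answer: 660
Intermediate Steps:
M = -11 (M = Mul(Add(Rational(1, 6), -2), 6) = Mul(Rational(-11, 6), 6) = -11)
Mul(Add(Mul(-12, 10), 140), Mul(-3, M)) = Mul(Add(Mul(-12, 10), 140), Mul(-3, -11)) = Mul(Add(-120, 140), 33) = Mul(20, 33) = 660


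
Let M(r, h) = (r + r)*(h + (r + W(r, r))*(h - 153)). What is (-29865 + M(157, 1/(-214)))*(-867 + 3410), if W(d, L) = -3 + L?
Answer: -4073728773939/107 ≈ -3.8072e+10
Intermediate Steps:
M(r, h) = 2*r*(h + (-153 + h)*(-3 + 2*r)) (M(r, h) = (r + r)*(h + (r + (-3 + r))*(h - 153)) = (2*r)*(h + (-3 + 2*r)*(-153 + h)) = (2*r)*(h + (-153 + h)*(-3 + 2*r)) = 2*r*(h + (-153 + h)*(-3 + 2*r)))
(-29865 + M(157, 1/(-214)))*(-867 + 3410) = (-29865 + 2*157*(459 - 306*157 - 2/(-214) + 2*157/(-214)))*(-867 + 3410) = (-29865 + 2*157*(459 - 48042 - 2*(-1/214) + 2*(-1/214)*157))*2543 = (-29865 + 2*157*(459 - 48042 + 1/107 - 157/107))*2543 = (-29865 + 2*157*(-5091537/107))*2543 = (-29865 - 1598742618/107)*2543 = -1601938173/107*2543 = -4073728773939/107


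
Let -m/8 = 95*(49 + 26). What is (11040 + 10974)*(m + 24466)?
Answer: -716203476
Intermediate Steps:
m = -57000 (m = -760*(49 + 26) = -760*75 = -8*7125 = -57000)
(11040 + 10974)*(m + 24466) = (11040 + 10974)*(-57000 + 24466) = 22014*(-32534) = -716203476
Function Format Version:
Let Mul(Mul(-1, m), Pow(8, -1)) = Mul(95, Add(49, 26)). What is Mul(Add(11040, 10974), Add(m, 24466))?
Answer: -716203476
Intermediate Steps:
m = -57000 (m = Mul(-8, Mul(95, Add(49, 26))) = Mul(-8, Mul(95, 75)) = Mul(-8, 7125) = -57000)
Mul(Add(11040, 10974), Add(m, 24466)) = Mul(Add(11040, 10974), Add(-57000, 24466)) = Mul(22014, -32534) = -716203476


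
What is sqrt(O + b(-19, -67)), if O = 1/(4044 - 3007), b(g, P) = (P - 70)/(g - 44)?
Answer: 2*sqrt(257934047)/21777 ≈ 1.4750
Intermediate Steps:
b(g, P) = (-70 + P)/(-44 + g)
O = 1/1037 ≈ 0.00096432
sqrt(O + b(-19, -67)) = sqrt(1/1037 + (-70 - 67)/(-44 - 19)) = sqrt(1/1037 - 137/(-63)) = sqrt(1/1037 - 1/63*(-137)) = sqrt(1/1037 + 137/63) = sqrt(142132/65331) = 2*sqrt(257934047)/21777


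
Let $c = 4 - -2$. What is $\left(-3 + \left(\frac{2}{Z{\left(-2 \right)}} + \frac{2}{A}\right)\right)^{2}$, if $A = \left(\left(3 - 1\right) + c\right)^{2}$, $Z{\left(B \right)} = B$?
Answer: $\frac{16129}{1024} \approx 15.751$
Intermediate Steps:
$c = 6$ ($c = 4 + 2 = 6$)
$A = 64$ ($A = \left(\left(3 - 1\right) + 6\right)^{2} = \left(2 + 6\right)^{2} = 8^{2} = 64$)
$\left(-3 + \left(\frac{2}{Z{\left(-2 \right)}} + \frac{2}{A}\right)\right)^{2} = \left(-3 + \left(\frac{2}{-2} + \frac{2}{64}\right)\right)^{2} = \left(-3 + \left(2 \left(- \frac{1}{2}\right) + 2 \cdot \frac{1}{64}\right)\right)^{2} = \left(-3 + \left(-1 + \frac{1}{32}\right)\right)^{2} = \left(-3 - \frac{31}{32}\right)^{2} = \left(- \frac{127}{32}\right)^{2} = \frac{16129}{1024}$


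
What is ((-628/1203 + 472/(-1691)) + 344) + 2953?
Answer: 6705368317/2034273 ≈ 3296.2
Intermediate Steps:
((-628/1203 + 472/(-1691)) + 344) + 2953 = ((-628*1/1203 + 472*(-1/1691)) + 344) + 2953 = ((-628/1203 - 472/1691) + 344) + 2953 = (-1629764/2034273 + 344) + 2953 = 698160148/2034273 + 2953 = 6705368317/2034273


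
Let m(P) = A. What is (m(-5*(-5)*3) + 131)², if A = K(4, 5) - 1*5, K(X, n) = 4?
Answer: 16900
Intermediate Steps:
A = -1 (A = 4 - 1*5 = 4 - 5 = -1)
m(P) = -1
(m(-5*(-5)*3) + 131)² = (-1 + 131)² = 130² = 16900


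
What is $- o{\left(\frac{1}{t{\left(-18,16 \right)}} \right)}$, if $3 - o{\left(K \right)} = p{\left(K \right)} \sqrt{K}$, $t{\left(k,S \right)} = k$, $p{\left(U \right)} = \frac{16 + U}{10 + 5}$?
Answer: $-3 + \frac{287 i \sqrt{2}}{1620} \approx -3.0 + 0.25054 i$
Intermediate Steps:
$p{\left(U \right)} = \frac{16}{15} + \frac{U}{15}$ ($p{\left(U \right)} = \frac{16 + U}{15} = \left(16 + U\right) \frac{1}{15} = \frac{16}{15} + \frac{U}{15}$)
$o{\left(K \right)} = 3 - \sqrt{K} \left(\frac{16}{15} + \frac{K}{15}\right)$ ($o{\left(K \right)} = 3 - \left(\frac{16}{15} + \frac{K}{15}\right) \sqrt{K} = 3 - \sqrt{K} \left(\frac{16}{15} + \frac{K}{15}\right)$)
$- o{\left(\frac{1}{t{\left(-18,16 \right)}} \right)} = - (3 - \frac{\sqrt{\frac{1}{-18}} \left(16 + \frac{1}{-18}\right)}{15}) = - (3 - \frac{\sqrt{- \frac{1}{18}} \left(16 - \frac{1}{18}\right)}{15}) = - (3 - \frac{1}{15} \frac{i \sqrt{2}}{6} \cdot \frac{287}{18}) = - (3 - \frac{287 i \sqrt{2}}{1620}) = -3 + \frac{287 i \sqrt{2}}{1620}$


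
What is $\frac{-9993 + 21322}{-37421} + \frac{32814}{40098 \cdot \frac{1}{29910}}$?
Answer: $\frac{6121168767883}{250084543} \approx 24476.0$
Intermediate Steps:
$\frac{-9993 + 21322}{-37421} + \frac{32814}{40098 \cdot \frac{1}{29910}} = 11329 \left(- \frac{1}{37421}\right) + \frac{32814}{40098 \cdot \frac{1}{29910}} = - \frac{11329}{37421} + \frac{32814}{\frac{6683}{4985}} = - \frac{11329}{37421} + 32814 \cdot \frac{4985}{6683} = - \frac{11329}{37421} + \frac{163577790}{6683} = \frac{6121168767883}{250084543}$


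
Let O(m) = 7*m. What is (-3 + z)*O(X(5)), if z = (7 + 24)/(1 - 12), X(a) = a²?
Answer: -11200/11 ≈ -1018.2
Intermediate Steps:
z = -31/11 (z = 31/(-11) = 31*(-1/11) = -31/11 ≈ -2.8182)
(-3 + z)*O(X(5)) = (-3 - 31/11)*(7*5²) = -448*25/11 = -64/11*175 = -11200/11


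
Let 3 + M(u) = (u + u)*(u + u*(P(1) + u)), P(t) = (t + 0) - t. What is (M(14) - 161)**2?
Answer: 32672656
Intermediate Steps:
P(t) = 0 (P(t) = t - t = 0)
M(u) = -3 + 2*u*(u + u**2) (M(u) = -3 + (u + u)*(u + u*(0 + u)) = -3 + (2*u)*(u + u*u) = -3 + (2*u)*(u + u**2) = -3 + 2*u*(u + u**2))
(M(14) - 161)**2 = ((-3 + 2*14**2 + 2*14**3) - 161)**2 = ((-3 + 2*196 + 2*2744) - 161)**2 = ((-3 + 392 + 5488) - 161)**2 = (5877 - 161)**2 = 5716**2 = 32672656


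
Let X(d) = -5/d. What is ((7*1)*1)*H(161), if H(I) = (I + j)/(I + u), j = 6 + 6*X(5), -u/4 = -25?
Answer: 1127/261 ≈ 4.3180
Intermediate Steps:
u = 100 (u = -4*(-25) = 100)
j = 0 (j = 6 + 6*(-5/5) = 6 + 6*(-5*⅕) = 6 + 6*(-1) = 6 - 6 = 0)
H(I) = I/(100 + I) (H(I) = (I + 0)/(I + 100) = I/(100 + I))
((7*1)*1)*H(161) = ((7*1)*1)*(161/(100 + 161)) = (7*1)*(161/261) = 7*(161*(1/261)) = 7*(161/261) = 1127/261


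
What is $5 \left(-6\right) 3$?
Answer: $-90$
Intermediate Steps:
$5 \left(-6\right) 3 = \left(-30\right) 3 = -90$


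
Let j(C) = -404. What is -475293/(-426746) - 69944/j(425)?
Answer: 7510085149/43101346 ≈ 174.24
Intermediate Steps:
-475293/(-426746) - 69944/j(425) = -475293/(-426746) - 69944/(-404) = -475293*(-1/426746) - 69944*(-1/404) = 475293/426746 + 17486/101 = 7510085149/43101346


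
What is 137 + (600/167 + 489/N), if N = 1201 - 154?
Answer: 8221392/58283 ≈ 141.06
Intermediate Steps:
N = 1047
137 + (600/167 + 489/N) = 137 + (600/167 + 489/1047) = 137 + (600*(1/167) + 489*(1/1047)) = 137 + (600/167 + 163/349) = 137 + 236621/58283 = 8221392/58283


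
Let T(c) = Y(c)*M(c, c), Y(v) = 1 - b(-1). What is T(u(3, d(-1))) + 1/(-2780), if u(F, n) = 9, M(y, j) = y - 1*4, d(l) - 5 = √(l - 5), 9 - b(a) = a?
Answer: -125101/2780 ≈ -45.000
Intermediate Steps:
b(a) = 9 - a
d(l) = 5 + √(-5 + l) (d(l) = 5 + √(l - 5) = 5 + √(-5 + l))
M(y, j) = -4 + y (M(y, j) = y - 4 = -4 + y)
Y(v) = -9 (Y(v) = 1 - (9 - 1*(-1)) = 1 - (9 + 1) = 1 - 1*10 = 1 - 10 = -9)
T(c) = 36 - 9*c (T(c) = -9*(-4 + c) = 36 - 9*c)
T(u(3, d(-1))) + 1/(-2780) = (36 - 9*9) + 1/(-2780) = (36 - 81) - 1/2780 = -45 - 1/2780 = -125101/2780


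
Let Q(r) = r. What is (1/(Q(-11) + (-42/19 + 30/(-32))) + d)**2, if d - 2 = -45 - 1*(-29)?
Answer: 3662428324/18498601 ≈ 197.98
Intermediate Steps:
d = -14 (d = 2 + (-45 - 1*(-29)) = 2 + (-45 + 29) = 2 - 16 = -14)
(1/(Q(-11) + (-42/19 + 30/(-32))) + d)**2 = (1/(-11 + (-42/19 + 30/(-32))) - 14)**2 = (1/(-11 + (-42*1/19 + 30*(-1/32))) - 14)**2 = (1/(-11 + (-42/19 - 15/16)) - 14)**2 = (1/(-11 - 957/304) - 14)**2 = (1/(-4301/304) - 14)**2 = (-304/4301 - 14)**2 = (-60518/4301)**2 = 3662428324/18498601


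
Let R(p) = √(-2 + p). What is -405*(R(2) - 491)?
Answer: 198855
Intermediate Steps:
-405*(R(2) - 491) = -405*(√(-2 + 2) - 491) = -405*(√0 - 491) = -405*(0 - 491) = -405*(-491) = 198855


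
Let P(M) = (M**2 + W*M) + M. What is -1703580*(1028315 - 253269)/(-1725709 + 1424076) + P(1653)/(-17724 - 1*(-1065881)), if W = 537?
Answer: 1383938190015568419/316158740381 ≈ 4.3774e+6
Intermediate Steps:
P(M) = M**2 + 538*M (P(M) = (M**2 + 537*M) + M = M**2 + 538*M)
-1703580*(1028315 - 253269)/(-1725709 + 1424076) + P(1653)/(-17724 - 1*(-1065881)) = -1703580*(1028315 - 253269)/(-1725709 + 1424076) + (1653*(538 + 1653))/(-17724 - 1*(-1065881)) = -1703580/((-301633/775046)) + (1653*2191)/(-17724 + 1065881) = -1703580/((-301633*1/775046)) + 3621723/1048157 = -1703580/(-301633/775046) + 3621723*(1/1048157) = -1703580*(-775046/301633) + 3621723/1048157 = 1320352864680/301633 + 3621723/1048157 = 1383938190015568419/316158740381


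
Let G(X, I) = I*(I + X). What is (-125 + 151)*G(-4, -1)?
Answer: 130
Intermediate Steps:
(-125 + 151)*G(-4, -1) = (-125 + 151)*(-(-1 - 4)) = 26*(-1*(-5)) = 26*5 = 130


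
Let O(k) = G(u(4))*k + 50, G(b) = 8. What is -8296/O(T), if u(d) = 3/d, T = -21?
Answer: 4148/59 ≈ 70.305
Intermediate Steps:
O(k) = 50 + 8*k (O(k) = 8*k + 50 = 50 + 8*k)
-8296/O(T) = -8296/(50 + 8*(-21)) = -8296/(50 - 168) = -8296/(-118) = -8296*(-1/118) = 4148/59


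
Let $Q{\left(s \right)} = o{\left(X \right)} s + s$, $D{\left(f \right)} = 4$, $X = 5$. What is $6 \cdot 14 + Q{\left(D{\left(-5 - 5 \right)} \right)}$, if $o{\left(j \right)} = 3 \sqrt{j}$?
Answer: $88 + 12 \sqrt{5} \approx 114.83$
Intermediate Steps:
$Q{\left(s \right)} = s + 3 s \sqrt{5}$ ($Q{\left(s \right)} = 3 \sqrt{5} s + s = 3 s \sqrt{5} + s = s + 3 s \sqrt{5}$)
$6 \cdot 14 + Q{\left(D{\left(-5 - 5 \right)} \right)} = 6 \cdot 14 + 4 \left(1 + 3 \sqrt{5}\right) = 84 + \left(4 + 12 \sqrt{5}\right) = 88 + 12 \sqrt{5}$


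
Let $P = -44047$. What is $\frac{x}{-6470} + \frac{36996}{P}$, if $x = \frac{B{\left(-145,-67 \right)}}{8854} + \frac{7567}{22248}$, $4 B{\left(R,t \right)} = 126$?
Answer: $- \frac{4715383396551745}{5613724670786928} \approx -0.83997$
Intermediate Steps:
$B{\left(R,t \right)} = \frac{63}{2}$ ($B{\left(R,t \right)} = \frac{1}{4} \cdot 126 = \frac{63}{2}$)
$x = \frac{33849515}{98491896}$ ($x = \frac{63}{2 \cdot 8854} + \frac{7567}{22248} = \frac{63}{2} \cdot \frac{1}{8854} + 7567 \cdot \frac{1}{22248} = \frac{63}{17708} + \frac{7567}{22248} = \frac{33849515}{98491896} \approx 0.34368$)
$\frac{x}{-6470} + \frac{36996}{P} = \frac{33849515}{98491896 \left(-6470\right)} + \frac{36996}{-44047} = \frac{33849515}{98491896} \left(- \frac{1}{6470}\right) + 36996 \left(- \frac{1}{44047}\right) = - \frac{6769903}{127448513424} - \frac{36996}{44047} = - \frac{4715383396551745}{5613724670786928}$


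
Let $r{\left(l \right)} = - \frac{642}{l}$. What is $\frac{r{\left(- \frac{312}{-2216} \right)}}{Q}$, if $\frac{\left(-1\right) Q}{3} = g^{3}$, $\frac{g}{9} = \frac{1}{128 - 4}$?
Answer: $\frac{113020857472}{28431} \approx 3.9753 \cdot 10^{6}$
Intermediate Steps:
$g = \frac{9}{124}$ ($g = \frac{9}{128 - 4} = \frac{9}{124} \approx 0.072581$)
$Q = - \frac{2187}{1906624}$ ($Q = - 3 \left(\frac{9}{124}\right)^{3} = \left(-3\right) \frac{729}{1906624} = - \frac{2187}{1906624} \approx -0.0011471$)
$\frac{r{\left(- \frac{312}{-2216} \right)}}{Q} = \frac{\left(-642\right) \frac{1}{\left(-312\right) \frac{1}{-2216}}}{- \frac{2187}{1906624}} = - \frac{642}{\left(-312\right) \left(- \frac{1}{2216}\right)} \left(- \frac{1906624}{2187}\right) = - \frac{642}{\frac{39}{277}} \left(- \frac{1906624}{2187}\right) = \left(-642\right) \frac{277}{39} \left(- \frac{1906624}{2187}\right) = \left(- \frac{59278}{13}\right) \left(- \frac{1906624}{2187}\right) = \frac{113020857472}{28431}$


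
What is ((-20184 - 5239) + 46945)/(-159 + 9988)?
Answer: 21522/9829 ≈ 2.1896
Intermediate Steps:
((-20184 - 5239) + 46945)/(-159 + 9988) = (-25423 + 46945)/9829 = 21522*(1/9829) = 21522/9829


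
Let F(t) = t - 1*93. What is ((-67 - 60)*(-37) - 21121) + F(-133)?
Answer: -16648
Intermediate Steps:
F(t) = -93 + t (F(t) = t - 93 = -93 + t)
((-67 - 60)*(-37) - 21121) + F(-133) = ((-67 - 60)*(-37) - 21121) + (-93 - 133) = (-127*(-37) - 21121) - 226 = (4699 - 21121) - 226 = -16422 - 226 = -16648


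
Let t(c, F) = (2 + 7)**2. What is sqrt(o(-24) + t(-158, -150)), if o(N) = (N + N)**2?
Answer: 3*sqrt(265) ≈ 48.836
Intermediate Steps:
t(c, F) = 81 (t(c, F) = 9**2 = 81)
o(N) = 4*N**2 (o(N) = (2*N)**2 = 4*N**2)
sqrt(o(-24) + t(-158, -150)) = sqrt(4*(-24)**2 + 81) = sqrt(4*576 + 81) = sqrt(2304 + 81) = sqrt(2385) = 3*sqrt(265)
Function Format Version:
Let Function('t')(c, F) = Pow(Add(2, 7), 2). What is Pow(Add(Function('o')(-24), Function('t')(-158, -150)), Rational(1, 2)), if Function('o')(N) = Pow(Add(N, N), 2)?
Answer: Mul(3, Pow(265, Rational(1, 2))) ≈ 48.836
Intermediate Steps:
Function('t')(c, F) = 81 (Function('t')(c, F) = Pow(9, 2) = 81)
Function('o')(N) = Mul(4, Pow(N, 2)) (Function('o')(N) = Pow(Mul(2, N), 2) = Mul(4, Pow(N, 2)))
Pow(Add(Function('o')(-24), Function('t')(-158, -150)), Rational(1, 2)) = Pow(Add(Mul(4, Pow(-24, 2)), 81), Rational(1, 2)) = Pow(Add(Mul(4, 576), 81), Rational(1, 2)) = Pow(Add(2304, 81), Rational(1, 2)) = Pow(2385, Rational(1, 2)) = Mul(3, Pow(265, Rational(1, 2)))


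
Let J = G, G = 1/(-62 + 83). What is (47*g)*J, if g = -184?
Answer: -8648/21 ≈ -411.81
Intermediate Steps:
G = 1/21 ≈ 0.047619
J = 1/21 ≈ 0.047619
(47*g)*J = (47*(-184))*(1/21) = -8648*1/21 = -8648/21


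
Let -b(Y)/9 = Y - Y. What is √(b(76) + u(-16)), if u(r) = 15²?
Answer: 15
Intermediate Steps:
u(r) = 225
b(Y) = 0 (b(Y) = -9*(Y - Y) = -9*0 = 0)
√(b(76) + u(-16)) = √(0 + 225) = √225 = 15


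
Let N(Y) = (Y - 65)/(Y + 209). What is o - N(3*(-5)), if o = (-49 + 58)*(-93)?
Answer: -81149/97 ≈ -836.59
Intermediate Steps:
N(Y) = (-65 + Y)/(209 + Y)
o = -837 (o = 9*(-93) = -837)
o - N(3*(-5)) = -837 - (-65 + 3*(-5))/(209 + 3*(-5)) = -837 - (-65 - 15)/(209 - 15) = -837 - (-80)/194 = -837 - 1*(-40/97) = -837 + 40/97 = -81149/97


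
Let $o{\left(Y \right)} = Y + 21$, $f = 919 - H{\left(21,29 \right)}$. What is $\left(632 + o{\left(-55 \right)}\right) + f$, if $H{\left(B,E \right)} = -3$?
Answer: $1520$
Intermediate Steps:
$f = 922$ ($f = 919 - -3 = 919 + 3 = 922$)
$o{\left(Y \right)} = 21 + Y$
$\left(632 + o{\left(-55 \right)}\right) + f = \left(632 + \left(21 - 55\right)\right) + 922 = \left(632 - 34\right) + 922 = 598 + 922 = 1520$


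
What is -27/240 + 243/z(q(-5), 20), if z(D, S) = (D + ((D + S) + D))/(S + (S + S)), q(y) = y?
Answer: 233271/80 ≈ 2915.9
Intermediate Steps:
z(D, S) = (S + 3*D)/(3*S) (z(D, S) = (D + (S + 2*D))/(S + 2*S) = (S + 3*D)/((3*S)) = (S + 3*D)*(1/(3*S)) = (S + 3*D)/(3*S))
-27/240 + 243/z(q(-5), 20) = -27/240 + 243/(((-5 + (1/3)*20)/20)) = -27*1/240 + 243/(((-5 + 20/3)/20)) = -9/80 + 243/(((1/20)*(5/3))) = -9/80 + 243/(1/12) = -9/80 + 243*12 = -9/80 + 2916 = 233271/80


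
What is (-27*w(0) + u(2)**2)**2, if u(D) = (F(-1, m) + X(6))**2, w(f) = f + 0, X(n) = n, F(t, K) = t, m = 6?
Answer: 390625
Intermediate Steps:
w(f) = f
u(D) = 25 (u(D) = (-1 + 6)**2 = 5**2 = 25)
(-27*w(0) + u(2)**2)**2 = (-27*0 + 25**2)**2 = (0 + 625)**2 = 625**2 = 390625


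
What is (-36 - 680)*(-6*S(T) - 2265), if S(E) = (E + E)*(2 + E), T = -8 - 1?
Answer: 2163036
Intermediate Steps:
T = -9
S(E) = 2*E*(2 + E) (S(E) = (2*E)*(2 + E) = 2*E*(2 + E))
(-36 - 680)*(-6*S(T) - 2265) = (-36 - 680)*(-12*(-9)*(2 - 9) - 2265) = -716*(-12*(-9)*(-7) - 2265) = -716*(-6*126 - 2265) = -716*(-756 - 2265) = -716*(-3021) = 2163036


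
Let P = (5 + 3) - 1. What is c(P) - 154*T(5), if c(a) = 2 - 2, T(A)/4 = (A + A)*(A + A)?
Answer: -61600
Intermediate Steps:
T(A) = 16*A² (T(A) = 4*((A + A)*(A + A)) = 4*((2*A)*(2*A)) = 4*(4*A²) = 16*A²)
P = 7 (P = 8 - 1 = 7)
c(a) = 0
c(P) - 154*T(5) = 0 - 2464*5² = 0 - 2464*25 = 0 - 154*400 = 0 - 61600 = -61600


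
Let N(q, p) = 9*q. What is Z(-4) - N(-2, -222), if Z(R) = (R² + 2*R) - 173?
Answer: -147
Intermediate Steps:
Z(R) = -173 + R² + 2*R
Z(-4) - N(-2, -222) = (-173 + (-4)² + 2*(-4)) - 9*(-2) = (-173 + 16 - 8) - 1*(-18) = -165 + 18 = -147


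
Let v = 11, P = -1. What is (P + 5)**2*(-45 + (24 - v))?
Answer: -512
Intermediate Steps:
(P + 5)**2*(-45 + (24 - v)) = (-1 + 5)**2*(-45 + (24 - 1*11)) = 4**2*(-45 + (24 - 11)) = 16*(-45 + 13) = 16*(-32) = -512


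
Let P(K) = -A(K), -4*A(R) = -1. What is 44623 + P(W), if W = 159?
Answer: 178491/4 ≈ 44623.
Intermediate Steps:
A(R) = ¼ (A(R) = -¼*(-1) = ¼)
P(K) = -¼ (P(K) = -1*¼ = -¼)
44623 + P(W) = 44623 - ¼ = 178491/4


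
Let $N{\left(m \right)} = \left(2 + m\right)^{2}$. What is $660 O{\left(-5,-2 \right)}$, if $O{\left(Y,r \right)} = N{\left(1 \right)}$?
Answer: $5940$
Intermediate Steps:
$O{\left(Y,r \right)} = 9$ ($O{\left(Y,r \right)} = \left(2 + 1\right)^{2} = 3^{2} = 9$)
$660 O{\left(-5,-2 \right)} = 660 \cdot 9 = 5940$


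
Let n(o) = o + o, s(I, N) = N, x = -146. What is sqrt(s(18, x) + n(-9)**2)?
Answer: sqrt(178) ≈ 13.342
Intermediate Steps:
n(o) = 2*o
sqrt(s(18, x) + n(-9)**2) = sqrt(-146 + (2*(-9))**2) = sqrt(-146 + (-18)**2) = sqrt(-146 + 324) = sqrt(178)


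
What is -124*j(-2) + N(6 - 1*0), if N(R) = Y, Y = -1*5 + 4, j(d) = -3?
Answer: 371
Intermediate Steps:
Y = -1 (Y = -5 + 4 = -1)
N(R) = -1
-124*j(-2) + N(6 - 1*0) = -124*(-3) - 1 = 372 - 1 = 371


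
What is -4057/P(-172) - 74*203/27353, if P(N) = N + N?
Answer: 105803553/9409432 ≈ 11.244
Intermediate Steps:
P(N) = 2*N
-4057/P(-172) - 74*203/27353 = -4057/(2*(-172)) - 74*203/27353 = -4057/(-344) - 15022*1/27353 = -4057*(-1/344) - 15022/27353 = 4057/344 - 15022/27353 = 105803553/9409432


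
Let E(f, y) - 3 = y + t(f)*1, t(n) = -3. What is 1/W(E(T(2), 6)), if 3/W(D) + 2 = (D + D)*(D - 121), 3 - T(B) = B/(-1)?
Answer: -1382/3 ≈ -460.67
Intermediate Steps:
T(B) = 3 + B (T(B) = 3 - B/(-1) = 3 - B*(-1) = 3 - (-1)*B = 3 + B)
E(f, y) = y (E(f, y) = 3 + (y - 3*1) = 3 + (y - 3) = 3 + (-3 + y) = y)
W(D) = 3/(-2 + 2*D*(-121 + D)) (W(D) = 3/(-2 + (D + D)*(D - 121)) = 3/(-2 + (2*D)*(-121 + D)) = 3/(-2 + 2*D*(-121 + D)))
1/W(E(T(2), 6)) = 1/(3/(2*(-1 + 6² - 121*6))) = 1/(3/(2*(-1 + 36 - 726))) = 1/((3/2)/(-691)) = 1/((3/2)*(-1/691)) = 1/(-3/1382) = -1382/3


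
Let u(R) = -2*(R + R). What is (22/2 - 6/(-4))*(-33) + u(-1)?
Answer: -817/2 ≈ -408.50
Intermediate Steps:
u(R) = -4*R
(22/2 - 6/(-4))*(-33) + u(-1) = (22/2 - 6/(-4))*(-33) - 4*(-1) = (22*(½) - 6*(-¼))*(-33) + 4 = (11 + 3/2)*(-33) + 4 = (25/2)*(-33) + 4 = -825/2 + 4 = -817/2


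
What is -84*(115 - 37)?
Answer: -6552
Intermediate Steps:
-84*(115 - 37) = -84*78 = -6552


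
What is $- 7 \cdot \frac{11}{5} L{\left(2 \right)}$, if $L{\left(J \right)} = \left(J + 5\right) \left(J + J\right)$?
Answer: $- \frac{2156}{5} \approx -431.2$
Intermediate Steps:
$L{\left(J \right)} = 2 J \left(5 + J\right)$ ($L{\left(J \right)} = \left(5 + J\right) 2 J = 2 J \left(5 + J\right)$)
$- 7 \cdot \frac{11}{5} L{\left(2 \right)} = - 7 \cdot \frac{11}{5} \cdot 2 \cdot 2 \left(5 + 2\right) = - 7 \cdot 11 \cdot \frac{1}{5} \cdot 2 \cdot 2 \cdot 7 = \left(-7\right) \frac{11}{5} \cdot 28 = \left(- \frac{77}{5}\right) 28 = - \frac{2156}{5}$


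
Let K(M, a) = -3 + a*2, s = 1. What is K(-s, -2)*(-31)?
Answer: 217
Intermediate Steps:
K(M, a) = -3 + 2*a
K(-s, -2)*(-31) = (-3 + 2*(-2))*(-31) = (-3 - 4)*(-31) = -7*(-31) = 217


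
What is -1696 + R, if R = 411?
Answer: -1285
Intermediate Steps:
-1696 + R = -1696 + 411 = -1285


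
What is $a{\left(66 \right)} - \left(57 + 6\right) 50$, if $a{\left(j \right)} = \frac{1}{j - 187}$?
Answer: $- \frac{381151}{121} \approx -3150.0$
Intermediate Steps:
$a{\left(j \right)} = \frac{1}{-187 + j}$
$a{\left(66 \right)} - \left(57 + 6\right) 50 = \frac{1}{-187 + 66} - \left(57 + 6\right) 50 = \frac{1}{-121} - 63 \cdot 50 = - \frac{1}{121} - 3150 = - \frac{381151}{121}$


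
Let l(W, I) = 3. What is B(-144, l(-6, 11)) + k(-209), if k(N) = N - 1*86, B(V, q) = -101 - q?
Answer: -399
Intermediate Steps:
k(N) = -86 + N (k(N) = N - 86 = -86 + N)
B(-144, l(-6, 11)) + k(-209) = (-101 - 1*3) + (-86 - 209) = (-101 - 3) - 295 = -104 - 295 = -399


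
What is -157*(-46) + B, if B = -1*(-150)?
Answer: 7372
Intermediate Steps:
B = 150
-157*(-46) + B = -157*(-46) + 150 = 7222 + 150 = 7372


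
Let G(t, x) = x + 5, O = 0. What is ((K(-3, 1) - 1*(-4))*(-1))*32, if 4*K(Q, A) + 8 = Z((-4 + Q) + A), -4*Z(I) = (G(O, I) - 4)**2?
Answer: -14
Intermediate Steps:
G(t, x) = 5 + x
Z(I) = -(1 + I)**2/4 (Z(I) = -((5 + I) - 4)**2/4 = -(1 + I)**2/4)
K(Q, A) = -2 - (-3 + A + Q)**2/16 (K(Q, A) = -2 + (-(1 + ((-4 + Q) + A))**2/4)/4 = -2 + (-(1 + (-4 + A + Q))**2/4)/4 = -2 + (-(-3 + A + Q)**2/4)/4 = -2 - (-3 + A + Q)**2/16)
((K(-3, 1) - 1*(-4))*(-1))*32 = (((-2 - (-3 + 1 - 3)**2/16) - 1*(-4))*(-1))*32 = (((-2 - 1/16*(-5)**2) + 4)*(-1))*32 = (((-2 - 1/16*25) + 4)*(-1))*32 = (((-2 - 25/16) + 4)*(-1))*32 = ((-57/16 + 4)*(-1))*32 = ((7/16)*(-1))*32 = -7/16*32 = -14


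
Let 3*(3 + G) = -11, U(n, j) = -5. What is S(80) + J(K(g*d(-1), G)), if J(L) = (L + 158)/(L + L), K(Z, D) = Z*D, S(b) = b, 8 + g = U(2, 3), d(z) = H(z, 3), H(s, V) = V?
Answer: 21009/260 ≈ 80.804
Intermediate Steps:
G = -20/3 (G = -3 + (1/3)*(-11) = -3 - 11/3 = -20/3 ≈ -6.6667)
d(z) = 3
g = -13 (g = -8 - 5 = -13)
K(Z, D) = D*Z
J(L) = (158 + L)/(2*L) (J(L) = (158 + L)/((2*L)) = (158 + L)*(1/(2*L)) = (158 + L)/(2*L))
S(80) + J(K(g*d(-1), G)) = 80 + (158 - (-260)*3/3)/(2*((-(-260)*3/3))) = 80 + (158 - 20/3*(-39))/(2*((-20/3*(-39)))) = 80 + (1/2)*(158 + 260)/260 = 80 + (1/2)*(1/260)*418 = 80 + 209/260 = 21009/260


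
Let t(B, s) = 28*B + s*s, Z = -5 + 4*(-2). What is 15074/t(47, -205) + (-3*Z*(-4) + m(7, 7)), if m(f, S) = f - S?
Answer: -6746122/43341 ≈ -155.65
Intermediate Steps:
Z = -13 (Z = -5 - 8 = -13)
t(B, s) = s² + 28*B (t(B, s) = 28*B + s² = s² + 28*B)
15074/t(47, -205) + (-3*Z*(-4) + m(7, 7)) = 15074/((-205)² + 28*47) + (-3*(-13)*(-4) + (7 - 1*7)) = 15074/(42025 + 1316) + (39*(-4) + (7 - 7)) = 15074/43341 + (-156 + 0) = 15074*(1/43341) - 156 = 15074/43341 - 156 = -6746122/43341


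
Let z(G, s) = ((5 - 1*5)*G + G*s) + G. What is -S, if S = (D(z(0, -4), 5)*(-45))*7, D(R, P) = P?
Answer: 1575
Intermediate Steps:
z(G, s) = G + G*s (z(G, s) = ((5 - 5)*G + G*s) + G = (0*G + G*s) + G = (0 + G*s) + G = G*s + G = G + G*s)
S = -1575 (S = (5*(-45))*7 = -225*7 = -1575)
-S = -1*(-1575) = 1575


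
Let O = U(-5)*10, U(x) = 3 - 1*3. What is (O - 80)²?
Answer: 6400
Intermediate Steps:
U(x) = 0 (U(x) = 3 - 3 = 0)
O = 0 (O = 0*10 = 0)
(O - 80)² = (0 - 80)² = (-80)² = 6400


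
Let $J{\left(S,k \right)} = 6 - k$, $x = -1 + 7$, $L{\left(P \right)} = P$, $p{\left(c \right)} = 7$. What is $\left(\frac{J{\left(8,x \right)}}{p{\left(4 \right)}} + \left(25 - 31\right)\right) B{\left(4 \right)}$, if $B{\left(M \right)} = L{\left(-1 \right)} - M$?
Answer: $30$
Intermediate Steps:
$x = 6$
$B{\left(M \right)} = -1 - M$
$\left(\frac{J{\left(8,x \right)}}{p{\left(4 \right)}} + \left(25 - 31\right)\right) B{\left(4 \right)} = \left(\frac{6 - 6}{7} + \left(25 - 31\right)\right) \left(-1 - 4\right) = \left(\left(6 - 6\right) \frac{1}{7} - 6\right) \left(-1 - 4\right) = \left(0 \cdot \frac{1}{7} - 6\right) \left(-5\right) = \left(0 - 6\right) \left(-5\right) = \left(-6\right) \left(-5\right) = 30$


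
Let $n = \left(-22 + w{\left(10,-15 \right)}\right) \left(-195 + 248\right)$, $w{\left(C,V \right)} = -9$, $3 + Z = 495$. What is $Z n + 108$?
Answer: $-808248$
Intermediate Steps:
$Z = 492$ ($Z = -3 + 495 = 492$)
$n = -1643$ ($n = \left(-22 - 9\right) \left(-195 + 248\right) = \left(-31\right) 53 = -1643$)
$Z n + 108 = 492 \left(-1643\right) + 108 = -808356 + 108 = -808248$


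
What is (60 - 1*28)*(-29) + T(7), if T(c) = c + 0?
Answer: -921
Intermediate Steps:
T(c) = c
(60 - 1*28)*(-29) + T(7) = (60 - 1*28)*(-29) + 7 = (60 - 28)*(-29) + 7 = 32*(-29) + 7 = -928 + 7 = -921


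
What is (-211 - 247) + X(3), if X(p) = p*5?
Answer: -443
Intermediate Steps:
X(p) = 5*p
(-211 - 247) + X(3) = (-211 - 247) + 5*3 = -458 + 15 = -443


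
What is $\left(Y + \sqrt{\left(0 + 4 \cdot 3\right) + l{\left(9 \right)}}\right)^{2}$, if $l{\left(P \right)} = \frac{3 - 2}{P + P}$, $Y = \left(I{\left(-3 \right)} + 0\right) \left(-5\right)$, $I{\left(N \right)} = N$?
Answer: $\frac{\left(90 + \sqrt{434}\right)^{2}}{36} \approx 341.22$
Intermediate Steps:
$Y = 15$ ($Y = \left(-3 + 0\right) \left(-5\right) = \left(-3\right) \left(-5\right) = 15$)
$l{\left(P \right)} = \frac{1}{2 P}$ ($l{\left(P \right)} = 1 \frac{1}{2 P} = \frac{1}{2 P}$)
$\left(Y + \sqrt{\left(0 + 4 \cdot 3\right) + l{\left(9 \right)}}\right)^{2} = \left(15 + \sqrt{\left(0 + 4 \cdot 3\right) + \frac{1}{2 \cdot 9}}\right)^{2} = \left(15 + \sqrt{\left(0 + 12\right) + \frac{1}{2} \cdot \frac{1}{9}}\right)^{2} = \left(15 + \sqrt{12 + \frac{1}{18}}\right)^{2} = \left(15 + \sqrt{\frac{217}{18}}\right)^{2} = \left(15 + \frac{\sqrt{434}}{6}\right)^{2}$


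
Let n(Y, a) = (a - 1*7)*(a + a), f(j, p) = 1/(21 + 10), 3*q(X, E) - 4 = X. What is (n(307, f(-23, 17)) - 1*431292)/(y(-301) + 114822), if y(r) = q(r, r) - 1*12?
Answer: -138157348/36745757 ≈ -3.7598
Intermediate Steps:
q(X, E) = 4/3 + X/3
y(r) = -32/3 + r/3 (y(r) = (4/3 + r/3) - 1*12 = (4/3 + r/3) - 12 = -32/3 + r/3)
f(j, p) = 1/31
n(Y, a) = 2*a*(-7 + a) (n(Y, a) = (a - 7)*(2*a) = (-7 + a)*(2*a) = 2*a*(-7 + a))
(n(307, f(-23, 17)) - 1*431292)/(y(-301) + 114822) = (2*(1/31)*(-7 + 1/31) - 1*431292)/((-32/3 + (1/3)*(-301)) + 114822) = (2*(1/31)*(-216/31) - 431292)/((-32/3 - 301/3) + 114822) = (-432/961 - 431292)/(-111 + 114822) = -414472044/961/114711 = -414472044/961*1/114711 = -138157348/36745757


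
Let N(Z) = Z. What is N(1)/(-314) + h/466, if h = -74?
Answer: -11851/73162 ≈ -0.16198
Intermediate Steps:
N(1)/(-314) + h/466 = 1/(-314) - 74/466 = 1*(-1/314) - 74*1/466 = -1/314 - 37/233 = -11851/73162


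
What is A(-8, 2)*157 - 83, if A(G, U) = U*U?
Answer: 545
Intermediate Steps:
A(G, U) = U**2
A(-8, 2)*157 - 83 = 2**2*157 - 83 = 4*157 - 83 = 628 - 83 = 545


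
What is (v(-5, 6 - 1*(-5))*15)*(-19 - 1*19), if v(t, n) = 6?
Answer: -3420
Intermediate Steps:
(v(-5, 6 - 1*(-5))*15)*(-19 - 1*19) = (6*15)*(-19 - 1*19) = 90*(-19 - 19) = 90*(-38) = -3420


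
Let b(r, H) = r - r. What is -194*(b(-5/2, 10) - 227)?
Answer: 44038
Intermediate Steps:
b(r, H) = 0
-194*(b(-5/2, 10) - 227) = -194*(0 - 227) = -194*(-227) = 44038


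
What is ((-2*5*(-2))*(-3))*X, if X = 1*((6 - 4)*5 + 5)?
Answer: -900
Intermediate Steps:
X = 15 (X = 1*(2*5 + 5) = 1*(10 + 5) = 1*15 = 15)
((-2*5*(-2))*(-3))*X = ((-2*5*(-2))*(-3))*15 = (-10*(-2)*(-3))*15 = (20*(-3))*15 = -60*15 = -900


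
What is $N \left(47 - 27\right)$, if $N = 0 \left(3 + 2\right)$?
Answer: $0$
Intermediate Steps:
$N = 0$ ($N = 0 \cdot 5 = 0$)
$N \left(47 - 27\right) = 0 \left(47 - 27\right) = 0 \cdot 20 = 0$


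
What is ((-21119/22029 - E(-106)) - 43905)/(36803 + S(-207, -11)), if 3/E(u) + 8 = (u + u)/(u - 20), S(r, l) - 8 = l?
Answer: -54991881913/46092220800 ≈ -1.1931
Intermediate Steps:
S(r, l) = 8 + l
E(u) = 3/(-8 + 2*u/(-20 + u)) (E(u) = 3/(-8 + (u + u)/(u - 20)) = 3/(-8 + (2*u)/(-20 + u)) = 3/(-8 + 2*u/(-20 + u)))
((-21119/22029 - E(-106)) - 43905)/(36803 + S(-207, -11)) = ((-21119/22029 - 3*(20 - 1*(-106))/(2*(-80 + 3*(-106)))) - 43905)/(36803 + (8 - 11)) = ((-21119*1/22029 - 3*(20 + 106)/(2*(-80 - 318))) - 43905)/(36803 - 3) = ((-3017/3147 - 3*126/(2*(-398))) - 43905)/36800 = ((-3017/3147 - 3*(-1)*126/(2*398)) - 43905)*(1/36800) = ((-3017/3147 - 1*(-189/398)) - 43905)*(1/36800) = ((-3017/3147 + 189/398) - 43905)*(1/36800) = (-605983/1252506 - 43905)*(1/36800) = -54991881913/1252506*1/36800 = -54991881913/46092220800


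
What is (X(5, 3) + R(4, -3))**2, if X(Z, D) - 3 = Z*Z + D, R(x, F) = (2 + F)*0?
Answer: 961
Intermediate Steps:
R(x, F) = 0
X(Z, D) = 3 + D + Z**2 (X(Z, D) = 3 + (Z*Z + D) = 3 + (Z**2 + D) = 3 + (D + Z**2) = 3 + D + Z**2)
(X(5, 3) + R(4, -3))**2 = ((3 + 3 + 5**2) + 0)**2 = ((3 + 3 + 25) + 0)**2 = (31 + 0)**2 = 31**2 = 961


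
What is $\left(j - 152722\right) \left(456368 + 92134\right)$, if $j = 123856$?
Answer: $-15833058732$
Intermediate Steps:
$\left(j - 152722\right) \left(456368 + 92134\right) = \left(123856 - 152722\right) \left(456368 + 92134\right) = \left(-28866\right) 548502 = -15833058732$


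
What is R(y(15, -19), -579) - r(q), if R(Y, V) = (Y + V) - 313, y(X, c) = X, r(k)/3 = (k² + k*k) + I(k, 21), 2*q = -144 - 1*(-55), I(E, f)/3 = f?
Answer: -25895/2 ≈ -12948.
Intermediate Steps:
I(E, f) = 3*f
q = -89/2 (q = (-144 - 1*(-55))/2 = (-144 + 55)/2 = (½)*(-89) = -89/2 ≈ -44.500)
r(k) = 189 + 6*k² (r(k) = 3*((k² + k*k) + 3*21) = 3*((k² + k²) + 63) = 3*(2*k² + 63) = 3*(63 + 2*k²) = 189 + 6*k²)
R(Y, V) = -313 + V + Y (R(Y, V) = (V + Y) - 313 = -313 + V + Y)
R(y(15, -19), -579) - r(q) = (-313 - 579 + 15) - (189 + 6*(-89/2)²) = -877 - (189 + 6*(7921/4)) = -877 - (189 + 23763/2) = -877 - 1*24141/2 = -877 - 24141/2 = -25895/2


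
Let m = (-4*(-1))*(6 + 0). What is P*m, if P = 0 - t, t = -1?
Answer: 24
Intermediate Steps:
m = 24 (m = 4*6 = 24)
P = 1 (P = 0 - 1*(-1) = 0 + 1 = 1)
P*m = 1*24 = 24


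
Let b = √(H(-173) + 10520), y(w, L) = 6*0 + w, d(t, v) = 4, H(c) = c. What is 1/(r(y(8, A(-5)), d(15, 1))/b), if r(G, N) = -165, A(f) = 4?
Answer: -√10347/165 ≈ -0.61649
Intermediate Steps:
y(w, L) = w (y(w, L) = 0 + w = w)
b = √10347 (b = √(-173 + 10520) = √10347 ≈ 101.72)
1/(r(y(8, A(-5)), d(15, 1))/b) = 1/(-165*√10347/10347) = 1/(-55*√10347/3449) = -√10347/165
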